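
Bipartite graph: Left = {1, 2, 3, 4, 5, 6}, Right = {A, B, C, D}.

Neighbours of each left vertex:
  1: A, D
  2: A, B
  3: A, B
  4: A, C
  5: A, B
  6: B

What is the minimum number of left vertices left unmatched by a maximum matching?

2

A valid assignment of size 4: 1→D, 2→A, 3→B, 4→C.
The set {2, 3, 5, 6} has only 2 neighbours ({A, B}), so by Hall's theorem at most 4 of the 6 left vertices can be matched.
That matches 4 of the 6, leaving 2 unmatched; no matching can do better.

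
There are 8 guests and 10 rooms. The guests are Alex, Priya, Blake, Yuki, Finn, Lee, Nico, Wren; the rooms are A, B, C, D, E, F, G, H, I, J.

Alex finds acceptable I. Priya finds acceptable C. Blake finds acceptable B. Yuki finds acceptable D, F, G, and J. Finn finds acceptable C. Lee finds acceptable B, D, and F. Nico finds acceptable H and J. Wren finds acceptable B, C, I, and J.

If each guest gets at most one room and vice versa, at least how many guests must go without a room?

1

For example, pair Alex–I, Priya–C, Blake–B, Yuki–D, Lee–F, Nico–H, Wren–J.
The set {Priya, Finn} has only 1 neighbour ({C}), so by Hall's theorem at most 7 of the 8 guests can be matched.
That matches 7 of the 8, leaving 1 unmatched; no matching can do better.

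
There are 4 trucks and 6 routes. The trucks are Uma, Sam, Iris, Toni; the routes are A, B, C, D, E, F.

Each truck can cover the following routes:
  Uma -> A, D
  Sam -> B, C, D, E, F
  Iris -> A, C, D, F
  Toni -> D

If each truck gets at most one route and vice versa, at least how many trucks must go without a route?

0

For example, pair Uma–A, Sam–E, Iris–F, Toni–D.
All 4 trucks are matched, so no larger matching exists.
That matches 4 of the 4, leaving 0 unmatched; no matching can do better.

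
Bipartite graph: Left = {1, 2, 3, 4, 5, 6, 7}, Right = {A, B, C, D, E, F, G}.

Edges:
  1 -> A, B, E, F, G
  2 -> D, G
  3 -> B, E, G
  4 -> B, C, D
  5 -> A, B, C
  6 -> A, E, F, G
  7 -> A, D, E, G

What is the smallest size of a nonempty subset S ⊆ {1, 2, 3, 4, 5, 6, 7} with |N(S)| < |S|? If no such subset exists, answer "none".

none

A matching saturating every left vertex exists, for instance 1→F, 2→D, 3→B, 4→C, 5→A, 6→G, 7→E.
By Hall's marriage theorem, this means |N(S)| ≥ |S| for every subset S, so no violating subset exists.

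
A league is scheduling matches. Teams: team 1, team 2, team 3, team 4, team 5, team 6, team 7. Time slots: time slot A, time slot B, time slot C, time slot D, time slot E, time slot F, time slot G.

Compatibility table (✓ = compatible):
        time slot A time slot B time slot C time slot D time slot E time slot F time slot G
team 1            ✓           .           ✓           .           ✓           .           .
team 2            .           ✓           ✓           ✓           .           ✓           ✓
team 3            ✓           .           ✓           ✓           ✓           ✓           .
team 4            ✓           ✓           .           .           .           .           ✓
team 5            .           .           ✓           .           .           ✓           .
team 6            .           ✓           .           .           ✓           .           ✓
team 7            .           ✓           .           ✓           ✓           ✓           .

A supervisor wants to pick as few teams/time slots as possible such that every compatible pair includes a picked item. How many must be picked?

7

{team 1, team 2, team 3, team 4, team 5, team 6, team 7} is a vertex cover of size 7: every edge has an endpoint in this set.
No smaller cover exists because team 1–time slot E, team 2–time slot G, team 3–time slot D, team 4–time slot A, team 5–time slot C, team 6–time slot B, team 7–time slot F is a matching of size 7, and a cover must include an endpoint of each of these disjoint edges (König's theorem).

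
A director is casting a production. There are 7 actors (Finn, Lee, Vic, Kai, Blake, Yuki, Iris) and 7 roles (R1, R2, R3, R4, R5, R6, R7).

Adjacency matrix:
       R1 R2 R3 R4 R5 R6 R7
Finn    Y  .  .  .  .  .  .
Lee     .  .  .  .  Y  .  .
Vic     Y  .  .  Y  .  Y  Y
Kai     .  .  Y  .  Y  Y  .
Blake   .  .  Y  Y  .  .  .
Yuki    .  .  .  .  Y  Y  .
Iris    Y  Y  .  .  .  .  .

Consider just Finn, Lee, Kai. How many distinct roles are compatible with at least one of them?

4

The union of neighbours of {Finn, Lee, Kai} is {R1, R3, R5, R6}, which has 4 elements.
Since |N(S)| = 4 ≥ |S| = 3, Hall's condition holds for this subset.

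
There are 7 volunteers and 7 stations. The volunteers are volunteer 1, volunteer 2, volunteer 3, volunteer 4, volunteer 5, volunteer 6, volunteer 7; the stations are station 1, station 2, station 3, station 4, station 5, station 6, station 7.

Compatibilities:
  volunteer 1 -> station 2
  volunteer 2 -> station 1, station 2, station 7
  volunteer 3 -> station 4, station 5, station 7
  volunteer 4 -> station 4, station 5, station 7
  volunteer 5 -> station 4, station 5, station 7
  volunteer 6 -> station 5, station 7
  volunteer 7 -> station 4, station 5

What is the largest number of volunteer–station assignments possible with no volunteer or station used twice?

5

One maximum matching: volunteer 1-station 2, volunteer 2-station 1, volunteer 3-station 4, volunteer 4-station 5, volunteer 5-station 7.
The set {volunteer 3, volunteer 4, volunteer 5, volunteer 6, volunteer 7} has only 3 neighbours ({station 4, station 5, station 7}), so by Hall's theorem at most 5 of the 7 volunteers can be matched.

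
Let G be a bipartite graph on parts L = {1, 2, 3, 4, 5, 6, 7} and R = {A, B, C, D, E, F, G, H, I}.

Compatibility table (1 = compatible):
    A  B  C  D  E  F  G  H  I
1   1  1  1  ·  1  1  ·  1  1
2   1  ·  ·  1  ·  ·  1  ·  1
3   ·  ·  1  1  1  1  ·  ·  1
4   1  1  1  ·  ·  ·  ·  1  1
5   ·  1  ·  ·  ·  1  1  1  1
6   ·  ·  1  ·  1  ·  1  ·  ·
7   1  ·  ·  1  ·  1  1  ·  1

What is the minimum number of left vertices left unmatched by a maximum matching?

One maximum matching: 1→E, 2→I, 3→F, 4→A, 5→H, 6→C, 7→G.
This saturates every left vertex, so 7 is the maximum.
That matches 7 of the 7, leaving 0 unmatched; no matching can do better.

0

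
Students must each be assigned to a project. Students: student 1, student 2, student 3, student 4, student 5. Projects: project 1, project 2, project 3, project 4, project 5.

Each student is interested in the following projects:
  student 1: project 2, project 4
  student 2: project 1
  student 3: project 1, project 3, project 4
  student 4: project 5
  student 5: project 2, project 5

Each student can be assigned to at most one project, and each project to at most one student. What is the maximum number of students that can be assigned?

For example, pair student 1-project 4, student 2-project 1, student 3-project 3, student 4-project 5, student 5-project 2.
This saturates every student, so 5 is the maximum.

5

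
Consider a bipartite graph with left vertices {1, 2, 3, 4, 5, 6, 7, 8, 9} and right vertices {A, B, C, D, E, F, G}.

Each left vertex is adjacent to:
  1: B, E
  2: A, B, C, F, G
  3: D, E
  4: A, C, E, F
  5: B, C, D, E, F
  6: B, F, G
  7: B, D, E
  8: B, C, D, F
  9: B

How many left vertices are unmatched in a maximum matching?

2

A valid assignment of size 7: 1–E, 2–G, 3–D, 4–A, 5–C, 6–F, 7–B.
The set {1, 2, 3, 4, 5, 6, 7, 8, 9} has only 7 neighbours ({A, B, C, D, E, F, G}), so by Hall's theorem at most 7 of the 9 left vertices can be matched.
That matches 7 of the 9, leaving 2 unmatched; no matching can do better.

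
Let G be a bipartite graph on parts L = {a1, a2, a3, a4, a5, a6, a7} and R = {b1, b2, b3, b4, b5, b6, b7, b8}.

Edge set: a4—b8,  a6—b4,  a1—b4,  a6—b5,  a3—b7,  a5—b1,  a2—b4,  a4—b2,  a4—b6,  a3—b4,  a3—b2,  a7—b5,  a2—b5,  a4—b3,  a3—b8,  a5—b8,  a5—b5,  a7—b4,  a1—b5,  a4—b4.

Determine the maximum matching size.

5

A valid assignment of size 5: a1–b4, a2–b5, a3–b7, a4–b6, a5–b8.
The set {a1, a2, a6, a7} has only 2 neighbours ({b4, b5}), so by Hall's theorem at most 5 of the 7 left vertices can be matched.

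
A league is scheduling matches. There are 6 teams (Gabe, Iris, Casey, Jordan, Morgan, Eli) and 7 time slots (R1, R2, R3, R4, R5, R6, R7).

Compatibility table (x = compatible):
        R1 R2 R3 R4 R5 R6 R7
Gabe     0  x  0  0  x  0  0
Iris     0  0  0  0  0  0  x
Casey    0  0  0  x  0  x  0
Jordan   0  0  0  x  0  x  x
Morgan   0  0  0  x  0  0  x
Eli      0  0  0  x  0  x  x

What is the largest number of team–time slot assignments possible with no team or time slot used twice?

4

For example, pair Gabe–R5, Iris–R7, Casey–R6, Jordan–R4.
The set {Iris, Casey, Jordan, Morgan, Eli} has only 3 neighbours ({R4, R6, R7}), so by Hall's theorem at most 4 of the 6 teams can be matched.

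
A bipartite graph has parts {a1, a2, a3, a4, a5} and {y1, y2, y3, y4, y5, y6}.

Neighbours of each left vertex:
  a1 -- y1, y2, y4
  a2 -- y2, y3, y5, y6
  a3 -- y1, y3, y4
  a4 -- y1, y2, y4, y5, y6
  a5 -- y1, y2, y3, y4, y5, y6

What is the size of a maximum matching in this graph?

For example, pair a1→y1, a2→y2, a3→y3, a4→y4, a5→y6.
This saturates every left vertex, so 5 is the maximum.

5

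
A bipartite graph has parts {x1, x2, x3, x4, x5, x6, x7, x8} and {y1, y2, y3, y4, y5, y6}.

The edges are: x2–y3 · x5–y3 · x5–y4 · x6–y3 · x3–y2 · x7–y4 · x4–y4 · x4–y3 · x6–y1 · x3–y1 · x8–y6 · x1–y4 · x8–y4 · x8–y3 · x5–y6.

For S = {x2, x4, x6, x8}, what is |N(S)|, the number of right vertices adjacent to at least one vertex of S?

The union of neighbours of {x2, x4, x6, x8} is {y1, y3, y4, y6}, which has 4 elements.
Since |N(S)| = 4 ≥ |S| = 4, Hall's condition holds for this subset.

4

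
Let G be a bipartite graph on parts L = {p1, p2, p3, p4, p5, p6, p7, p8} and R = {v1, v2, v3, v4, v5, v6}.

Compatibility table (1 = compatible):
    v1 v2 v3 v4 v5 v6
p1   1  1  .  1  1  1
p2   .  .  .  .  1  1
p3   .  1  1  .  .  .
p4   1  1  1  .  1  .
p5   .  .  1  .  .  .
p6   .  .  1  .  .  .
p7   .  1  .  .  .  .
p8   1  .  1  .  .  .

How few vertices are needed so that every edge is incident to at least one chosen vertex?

A maximum matching has 6 edges (e.g. p1–v4, p2–v6, p3–v2, p4–v5, p5–v3, p8–v1).
By König's theorem the minimum vertex cover has the same size. One such cover is {p1, p2, p4, p8, v2, v3}.

6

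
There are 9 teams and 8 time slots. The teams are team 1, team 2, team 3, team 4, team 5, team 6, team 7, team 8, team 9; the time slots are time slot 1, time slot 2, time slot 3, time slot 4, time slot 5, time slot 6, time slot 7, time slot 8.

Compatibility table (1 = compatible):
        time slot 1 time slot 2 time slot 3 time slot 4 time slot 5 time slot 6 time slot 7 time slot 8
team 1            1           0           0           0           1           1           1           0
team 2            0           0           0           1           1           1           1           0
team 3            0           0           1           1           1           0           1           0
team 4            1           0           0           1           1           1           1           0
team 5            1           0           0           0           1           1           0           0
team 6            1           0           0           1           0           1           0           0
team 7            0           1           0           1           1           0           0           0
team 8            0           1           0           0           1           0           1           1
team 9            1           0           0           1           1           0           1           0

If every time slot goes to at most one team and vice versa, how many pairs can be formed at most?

8

One maximum matching: team 1→time slot 1, team 2→time slot 7, team 3→time slot 3, team 4→time slot 5, team 5→time slot 6, team 6→time slot 4, team 7→time slot 2, team 8→time slot 8.
The set {team 1, team 2, team 4, team 5, team 6, team 9} has only 5 neighbours ({time slot 1, time slot 4, time slot 5, time slot 6, time slot 7}), so by Hall's theorem at most 8 of the 9 teams can be matched.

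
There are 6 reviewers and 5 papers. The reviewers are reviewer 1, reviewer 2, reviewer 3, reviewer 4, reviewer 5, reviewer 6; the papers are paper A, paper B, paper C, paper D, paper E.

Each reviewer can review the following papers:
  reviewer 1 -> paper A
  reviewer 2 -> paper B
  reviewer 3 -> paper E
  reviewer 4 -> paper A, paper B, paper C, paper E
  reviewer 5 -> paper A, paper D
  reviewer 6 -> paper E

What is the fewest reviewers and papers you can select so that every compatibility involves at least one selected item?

{reviewer 1, reviewer 2, reviewer 4, reviewer 5, paper E} is a vertex cover of size 5: every edge has an endpoint in this set.
No smaller cover exists because reviewer 1–paper A, reviewer 2–paper B, reviewer 3–paper E, reviewer 4–paper C, reviewer 5–paper D is a matching of size 5, and a cover must include an endpoint of each of these disjoint edges (König's theorem).

5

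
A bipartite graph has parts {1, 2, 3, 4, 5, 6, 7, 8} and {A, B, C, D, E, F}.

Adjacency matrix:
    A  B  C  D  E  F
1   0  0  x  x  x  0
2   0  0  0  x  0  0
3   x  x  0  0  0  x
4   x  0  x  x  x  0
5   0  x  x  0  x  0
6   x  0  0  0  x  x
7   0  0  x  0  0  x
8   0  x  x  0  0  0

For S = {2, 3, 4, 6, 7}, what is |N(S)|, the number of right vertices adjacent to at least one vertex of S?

The union of neighbours of {2, 3, 4, 6, 7} is {A, B, C, D, E, F}, which has 6 elements.
Since |N(S)| = 6 ≥ |S| = 5, Hall's condition holds for this subset.

6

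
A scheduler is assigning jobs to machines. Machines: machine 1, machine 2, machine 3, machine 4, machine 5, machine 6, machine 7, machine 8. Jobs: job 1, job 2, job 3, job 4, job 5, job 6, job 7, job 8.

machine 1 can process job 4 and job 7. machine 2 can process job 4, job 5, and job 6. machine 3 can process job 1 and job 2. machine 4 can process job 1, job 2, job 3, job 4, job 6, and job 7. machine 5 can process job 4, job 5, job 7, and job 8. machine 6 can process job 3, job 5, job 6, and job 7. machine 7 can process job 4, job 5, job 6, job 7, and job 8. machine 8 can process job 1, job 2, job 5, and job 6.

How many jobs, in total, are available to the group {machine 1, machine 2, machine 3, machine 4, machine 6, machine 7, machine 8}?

8

The union of neighbours of {machine 1, machine 2, machine 3, machine 4, machine 6, machine 7, machine 8} is {job 1, job 2, job 3, job 4, job 5, job 6, job 7, job 8}, which has 8 elements.
Since |N(S)| = 8 ≥ |S| = 7, Hall's condition holds for this subset.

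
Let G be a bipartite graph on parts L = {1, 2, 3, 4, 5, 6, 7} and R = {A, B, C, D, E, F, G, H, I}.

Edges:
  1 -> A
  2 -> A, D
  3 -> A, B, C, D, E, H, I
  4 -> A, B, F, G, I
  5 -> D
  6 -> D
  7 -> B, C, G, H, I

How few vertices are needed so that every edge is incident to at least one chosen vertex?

5

The 5 edges 1–A, 2–D, 3–E, 4–B, 7–G form a matching, so any vertex cover needs at least 5 vertices (one per matched edge).
Conversely {3, 4, 7, A, D} meets every edge and has exactly 5 vertices, so 5 is optimal.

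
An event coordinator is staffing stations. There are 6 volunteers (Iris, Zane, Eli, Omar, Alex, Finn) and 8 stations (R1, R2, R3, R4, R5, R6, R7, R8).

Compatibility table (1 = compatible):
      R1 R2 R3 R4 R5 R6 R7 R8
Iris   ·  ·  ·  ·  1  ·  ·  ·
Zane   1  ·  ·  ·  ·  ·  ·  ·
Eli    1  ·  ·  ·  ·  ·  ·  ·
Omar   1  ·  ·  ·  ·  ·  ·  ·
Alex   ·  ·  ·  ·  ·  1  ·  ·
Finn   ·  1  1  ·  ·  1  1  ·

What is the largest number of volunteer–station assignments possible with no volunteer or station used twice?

4

A valid assignment of size 4: Iris→R5, Zane→R1, Alex→R6, Finn→R7.
The set {Zane, Eli, Omar} has only 1 neighbour ({R1}), so by Hall's theorem at most 4 of the 6 volunteers can be matched.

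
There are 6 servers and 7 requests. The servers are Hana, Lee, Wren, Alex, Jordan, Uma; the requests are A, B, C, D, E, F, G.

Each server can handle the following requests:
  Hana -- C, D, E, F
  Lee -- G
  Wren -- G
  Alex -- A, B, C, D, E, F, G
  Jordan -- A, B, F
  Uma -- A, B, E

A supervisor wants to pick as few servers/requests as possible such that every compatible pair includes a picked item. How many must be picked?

5

{Hana, Alex, Jordan, Uma, G} is a vertex cover of size 5: every edge has an endpoint in this set.
No smaller cover exists because Hana–E, Lee–G, Alex–A, Jordan–F, Uma–B is a matching of size 5, and a cover must include an endpoint of each of these disjoint edges (König's theorem).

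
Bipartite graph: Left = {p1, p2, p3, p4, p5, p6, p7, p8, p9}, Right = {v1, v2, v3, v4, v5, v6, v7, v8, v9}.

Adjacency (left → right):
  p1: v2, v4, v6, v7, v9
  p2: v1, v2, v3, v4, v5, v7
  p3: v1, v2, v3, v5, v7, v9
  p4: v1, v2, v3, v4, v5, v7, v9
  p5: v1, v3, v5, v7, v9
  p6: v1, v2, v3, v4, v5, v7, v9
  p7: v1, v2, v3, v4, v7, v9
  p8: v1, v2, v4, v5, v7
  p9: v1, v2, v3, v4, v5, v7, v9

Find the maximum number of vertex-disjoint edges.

One maximum matching: p1→v6, p2→v4, p3→v9, p4→v7, p5→v5, p6→v3, p7→v1, p8→v2.
The set {p2, p3, p4, p5, p6, p7, p8, p9} has only 7 neighbours ({v1, v2, v3, v4, v5, v7, v9}), so by Hall's theorem at most 8 of the 9 left vertices can be matched.

8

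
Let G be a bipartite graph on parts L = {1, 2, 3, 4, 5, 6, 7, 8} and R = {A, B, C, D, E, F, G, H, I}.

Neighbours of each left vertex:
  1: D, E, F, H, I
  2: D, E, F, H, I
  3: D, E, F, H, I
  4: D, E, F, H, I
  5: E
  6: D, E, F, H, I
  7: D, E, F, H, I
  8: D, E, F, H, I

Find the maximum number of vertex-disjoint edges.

5

A valid assignment of size 5: 1→I, 2→D, 3→F, 4→H, 5→E.
The set {1, 2, 3, 4, 5, 6, 7, 8} has only 5 neighbours ({D, E, F, H, I}), so by Hall's theorem at most 5 of the 8 left vertices can be matched.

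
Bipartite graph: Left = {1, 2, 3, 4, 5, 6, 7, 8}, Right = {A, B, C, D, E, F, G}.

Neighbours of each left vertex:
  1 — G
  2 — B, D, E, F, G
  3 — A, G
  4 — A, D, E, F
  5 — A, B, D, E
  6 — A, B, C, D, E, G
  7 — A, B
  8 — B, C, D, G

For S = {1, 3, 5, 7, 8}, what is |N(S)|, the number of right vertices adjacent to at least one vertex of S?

The union of neighbours of {1, 3, 5, 7, 8} is {A, B, C, D, E, G}, which has 6 elements.
Since |N(S)| = 6 ≥ |S| = 5, Hall's condition holds for this subset.

6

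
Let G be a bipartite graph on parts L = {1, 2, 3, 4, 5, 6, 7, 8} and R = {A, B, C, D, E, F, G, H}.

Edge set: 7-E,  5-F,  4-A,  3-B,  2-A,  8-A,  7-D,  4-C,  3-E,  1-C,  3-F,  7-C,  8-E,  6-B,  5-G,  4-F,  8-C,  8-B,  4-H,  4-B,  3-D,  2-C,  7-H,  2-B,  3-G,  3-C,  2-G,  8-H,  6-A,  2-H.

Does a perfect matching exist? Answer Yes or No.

Yes

One maximum matching: 1–C, 2–G, 3–E, 4–H, 5–F, 6–B, 7–D, 8–A.
Every left vertex is matched, so this is a perfect matching.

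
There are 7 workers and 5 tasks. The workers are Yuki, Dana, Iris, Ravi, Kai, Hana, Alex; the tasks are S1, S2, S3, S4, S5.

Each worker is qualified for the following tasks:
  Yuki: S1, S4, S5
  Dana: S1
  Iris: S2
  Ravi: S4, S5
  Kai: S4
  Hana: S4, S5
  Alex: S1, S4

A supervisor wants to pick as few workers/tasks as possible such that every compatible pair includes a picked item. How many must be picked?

The 4 edges Yuki–S5, Dana–S1, Iris–S2, Ravi–S4 form a matching, so any vertex cover needs at least 4 vertices (one per matched edge).
Conversely {Iris, S1, S4, S5} meets every edge and has exactly 4 vertices, so 4 is optimal.

4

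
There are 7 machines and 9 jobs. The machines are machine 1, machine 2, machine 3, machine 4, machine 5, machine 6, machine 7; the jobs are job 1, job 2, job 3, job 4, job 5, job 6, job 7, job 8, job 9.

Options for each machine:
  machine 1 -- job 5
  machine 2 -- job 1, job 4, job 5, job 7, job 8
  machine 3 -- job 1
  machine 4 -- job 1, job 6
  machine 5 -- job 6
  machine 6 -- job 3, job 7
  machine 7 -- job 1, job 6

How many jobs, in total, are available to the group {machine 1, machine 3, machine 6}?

4

The union of neighbours of {machine 1, machine 3, machine 6} is {job 1, job 3, job 5, job 7}, which has 4 elements.
Since |N(S)| = 4 ≥ |S| = 3, Hall's condition holds for this subset.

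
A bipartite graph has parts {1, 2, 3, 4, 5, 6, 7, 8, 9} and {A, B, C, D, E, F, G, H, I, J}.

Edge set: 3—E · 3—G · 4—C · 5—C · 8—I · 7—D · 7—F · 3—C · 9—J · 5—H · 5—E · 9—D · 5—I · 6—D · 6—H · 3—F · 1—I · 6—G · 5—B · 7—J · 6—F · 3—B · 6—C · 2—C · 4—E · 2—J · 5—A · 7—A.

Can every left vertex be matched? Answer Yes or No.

The set {1, 8} has only 1 neighbour ({I}), so by Hall's theorem at most 8 of the 9 left vertices can be matched.
Hence no matching covers every left vertex.

No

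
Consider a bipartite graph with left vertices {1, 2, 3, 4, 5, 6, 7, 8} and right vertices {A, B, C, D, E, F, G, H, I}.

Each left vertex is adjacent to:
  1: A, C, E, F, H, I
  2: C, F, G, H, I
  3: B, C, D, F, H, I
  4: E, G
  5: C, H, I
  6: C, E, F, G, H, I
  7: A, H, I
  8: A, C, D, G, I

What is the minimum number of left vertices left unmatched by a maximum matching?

A valid assignment of size 8: 1-A, 2-F, 3-B, 4-E, 5-C, 6-H, 7-I, 8-G.
All 8 left vertices are matched, so no larger matching exists.
That matches 8 of the 8, leaving 0 unmatched; no matching can do better.

0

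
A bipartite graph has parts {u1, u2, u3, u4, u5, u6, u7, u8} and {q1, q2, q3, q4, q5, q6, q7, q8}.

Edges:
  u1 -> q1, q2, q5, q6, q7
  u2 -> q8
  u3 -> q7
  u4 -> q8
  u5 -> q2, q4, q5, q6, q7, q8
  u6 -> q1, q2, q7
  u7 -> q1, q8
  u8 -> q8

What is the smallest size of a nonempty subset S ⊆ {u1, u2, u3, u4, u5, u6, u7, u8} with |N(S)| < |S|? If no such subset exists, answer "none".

2

Take S = {u2, u4}. Its neighbourhood is {q8}, so |N(S)| = 1 < |S| = 2.
No single vertex violates Hall's condition since each has at least one neighbour, so 2 is the minimum.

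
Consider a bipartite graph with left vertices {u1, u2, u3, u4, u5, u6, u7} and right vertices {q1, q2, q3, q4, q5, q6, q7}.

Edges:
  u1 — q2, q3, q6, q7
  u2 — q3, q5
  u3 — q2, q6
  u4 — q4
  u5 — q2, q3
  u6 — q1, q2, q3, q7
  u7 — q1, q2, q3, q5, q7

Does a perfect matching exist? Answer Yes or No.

One maximum matching: u1→q6, u2→q5, u3→q2, u4→q4, u5→q3, u6→q1, u7→q7.
All 7 left vertices are covered.

Yes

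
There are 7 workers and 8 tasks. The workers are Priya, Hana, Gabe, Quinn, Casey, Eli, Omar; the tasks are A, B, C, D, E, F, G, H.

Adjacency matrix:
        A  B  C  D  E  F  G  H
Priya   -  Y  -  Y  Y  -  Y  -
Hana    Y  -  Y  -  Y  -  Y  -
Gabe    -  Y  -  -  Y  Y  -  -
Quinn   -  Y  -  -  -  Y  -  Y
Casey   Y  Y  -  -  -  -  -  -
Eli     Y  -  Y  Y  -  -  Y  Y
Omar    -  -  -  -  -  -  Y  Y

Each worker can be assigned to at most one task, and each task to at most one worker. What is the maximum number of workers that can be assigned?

A valid assignment of size 7: Priya–D, Hana–C, Gabe–E, Quinn–F, Casey–B, Eli–A, Omar–G.
All 7 workers are matched, so no larger matching exists.

7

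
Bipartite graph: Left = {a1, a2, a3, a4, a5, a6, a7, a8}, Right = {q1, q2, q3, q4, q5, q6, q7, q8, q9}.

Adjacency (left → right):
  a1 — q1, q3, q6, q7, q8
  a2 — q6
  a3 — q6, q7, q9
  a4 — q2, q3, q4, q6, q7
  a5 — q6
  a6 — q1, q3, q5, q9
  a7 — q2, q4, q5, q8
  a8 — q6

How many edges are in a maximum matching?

A valid assignment of size 6: a1→q1, a2→q6, a3→q7, a4→q4, a6→q3, a7→q8.
The set {a2, a5, a8} has only 1 neighbour ({q6}), so by Hall's theorem at most 6 of the 8 left vertices can be matched.

6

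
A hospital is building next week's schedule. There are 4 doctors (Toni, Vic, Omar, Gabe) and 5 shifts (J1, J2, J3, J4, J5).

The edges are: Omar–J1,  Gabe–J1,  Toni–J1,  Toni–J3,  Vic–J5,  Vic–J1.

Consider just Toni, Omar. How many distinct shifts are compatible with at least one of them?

2

The union of neighbours of {Toni, Omar} is {J1, J3}, which has 2 elements.
Since |N(S)| = 2 ≥ |S| = 2, Hall's condition holds for this subset.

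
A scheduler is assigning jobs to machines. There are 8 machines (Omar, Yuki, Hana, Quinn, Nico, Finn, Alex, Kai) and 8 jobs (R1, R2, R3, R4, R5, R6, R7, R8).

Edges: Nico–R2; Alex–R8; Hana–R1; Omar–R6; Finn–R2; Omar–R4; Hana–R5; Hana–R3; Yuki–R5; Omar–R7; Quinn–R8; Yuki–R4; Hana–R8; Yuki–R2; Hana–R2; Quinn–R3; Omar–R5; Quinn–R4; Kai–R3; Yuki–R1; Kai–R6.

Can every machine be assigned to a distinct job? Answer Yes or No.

No

The set {Nico, Finn} has only 1 neighbour ({R2}), so by Hall's theorem at most 7 of the 8 machines can be matched.
Hence no matching covers every machine.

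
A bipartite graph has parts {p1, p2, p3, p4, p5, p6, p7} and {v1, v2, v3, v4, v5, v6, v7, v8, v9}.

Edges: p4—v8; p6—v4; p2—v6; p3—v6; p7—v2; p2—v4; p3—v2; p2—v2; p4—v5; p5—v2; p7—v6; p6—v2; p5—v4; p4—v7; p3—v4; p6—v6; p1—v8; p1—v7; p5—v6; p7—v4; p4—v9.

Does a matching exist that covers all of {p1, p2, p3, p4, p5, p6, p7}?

No

The set {p2, p3, p5, p6, p7} has only 3 neighbours ({v2, v4, v6}), so by Hall's theorem at most 5 of the 7 left vertices can be matched.
Hence no matching covers every left vertex.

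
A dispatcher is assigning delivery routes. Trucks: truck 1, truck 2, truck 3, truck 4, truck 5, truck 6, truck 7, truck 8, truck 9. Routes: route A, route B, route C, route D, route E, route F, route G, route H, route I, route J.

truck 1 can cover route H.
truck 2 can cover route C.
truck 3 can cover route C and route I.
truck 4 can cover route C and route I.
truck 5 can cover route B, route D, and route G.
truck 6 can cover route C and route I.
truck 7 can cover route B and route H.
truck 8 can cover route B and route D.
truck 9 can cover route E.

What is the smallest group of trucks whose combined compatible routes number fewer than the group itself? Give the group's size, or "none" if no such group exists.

3

Take S = {truck 2, truck 3, truck 4}. Its neighbourhood is {route C, route I}, so |N(S)| = 2 < |S| = 3.
Every subset of size less than 3 has at least as many neighbours as members, so 3 is the minimum.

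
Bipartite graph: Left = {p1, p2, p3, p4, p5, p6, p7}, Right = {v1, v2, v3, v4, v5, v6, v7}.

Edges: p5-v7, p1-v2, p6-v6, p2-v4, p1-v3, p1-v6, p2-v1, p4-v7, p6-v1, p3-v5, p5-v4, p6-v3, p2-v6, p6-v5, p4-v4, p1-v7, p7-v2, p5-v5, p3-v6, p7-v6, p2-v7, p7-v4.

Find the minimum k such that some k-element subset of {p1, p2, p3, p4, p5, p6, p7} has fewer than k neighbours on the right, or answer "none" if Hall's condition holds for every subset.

A matching saturating every left vertex exists, for instance p1→v7, p2→v1, p3→v6, p4→v4, p5→v5, p6→v3, p7→v2.
By Hall's marriage theorem, this means |N(S)| ≥ |S| for every subset S, so no violating subset exists.

none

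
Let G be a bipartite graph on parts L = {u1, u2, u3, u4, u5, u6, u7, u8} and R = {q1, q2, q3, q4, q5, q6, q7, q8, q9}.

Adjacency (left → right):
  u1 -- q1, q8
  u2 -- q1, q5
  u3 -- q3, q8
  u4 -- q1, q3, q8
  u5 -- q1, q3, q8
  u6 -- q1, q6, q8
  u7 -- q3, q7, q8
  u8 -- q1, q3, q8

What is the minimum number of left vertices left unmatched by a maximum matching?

2

For example, pair u1→q1, u2→q5, u3→q3, u4→q8, u6→q6, u7→q7.
The set {u1, u3, u4, u5, u8} has only 3 neighbours ({q1, q3, q8}), so by Hall's theorem at most 6 of the 8 left vertices can be matched.
That matches 6 of the 8, leaving 2 unmatched; no matching can do better.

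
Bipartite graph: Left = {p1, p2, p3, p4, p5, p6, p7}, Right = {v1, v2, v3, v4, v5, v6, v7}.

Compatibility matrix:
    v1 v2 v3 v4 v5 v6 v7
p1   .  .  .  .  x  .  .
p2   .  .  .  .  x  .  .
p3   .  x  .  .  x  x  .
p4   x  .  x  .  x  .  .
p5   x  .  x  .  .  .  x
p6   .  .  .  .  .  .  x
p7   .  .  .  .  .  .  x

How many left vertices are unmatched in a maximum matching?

For example, pair p1→v5, p3→v2, p4→v3, p5→v1, p6→v7.
The set {p1, p2, p6, p7} has only 2 neighbours ({v5, v7}), so by Hall's theorem at most 5 of the 7 left vertices can be matched.
That matches 5 of the 7, leaving 2 unmatched; no matching can do better.

2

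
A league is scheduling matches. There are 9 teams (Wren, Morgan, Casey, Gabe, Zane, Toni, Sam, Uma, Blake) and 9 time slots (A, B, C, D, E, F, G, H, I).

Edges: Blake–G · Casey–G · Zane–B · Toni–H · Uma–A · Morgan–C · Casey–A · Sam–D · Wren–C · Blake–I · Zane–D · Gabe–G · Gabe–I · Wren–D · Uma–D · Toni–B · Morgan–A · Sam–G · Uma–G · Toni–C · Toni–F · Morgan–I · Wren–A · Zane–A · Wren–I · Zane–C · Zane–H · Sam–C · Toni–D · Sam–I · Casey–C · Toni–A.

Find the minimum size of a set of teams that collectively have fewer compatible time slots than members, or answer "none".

6

Take S = {Wren, Morgan, Casey, Gabe, Sam, Uma}. Its neighbourhood is {A, C, D, G, I}, so |N(S)| = 5 < |S| = 6.
Every subset of size less than 6 has at least as many neighbours as members, so 6 is the minimum.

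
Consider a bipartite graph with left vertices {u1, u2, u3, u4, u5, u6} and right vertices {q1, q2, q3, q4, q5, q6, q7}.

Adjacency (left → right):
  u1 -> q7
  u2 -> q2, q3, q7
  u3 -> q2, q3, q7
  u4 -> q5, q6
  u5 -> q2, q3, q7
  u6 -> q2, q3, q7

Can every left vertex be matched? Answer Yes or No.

No

The set {u1, u2, u3, u5, u6} has only 3 neighbours ({q2, q3, q7}), so by Hall's theorem at most 4 of the 6 left vertices can be matched.
Hence no matching covers every left vertex.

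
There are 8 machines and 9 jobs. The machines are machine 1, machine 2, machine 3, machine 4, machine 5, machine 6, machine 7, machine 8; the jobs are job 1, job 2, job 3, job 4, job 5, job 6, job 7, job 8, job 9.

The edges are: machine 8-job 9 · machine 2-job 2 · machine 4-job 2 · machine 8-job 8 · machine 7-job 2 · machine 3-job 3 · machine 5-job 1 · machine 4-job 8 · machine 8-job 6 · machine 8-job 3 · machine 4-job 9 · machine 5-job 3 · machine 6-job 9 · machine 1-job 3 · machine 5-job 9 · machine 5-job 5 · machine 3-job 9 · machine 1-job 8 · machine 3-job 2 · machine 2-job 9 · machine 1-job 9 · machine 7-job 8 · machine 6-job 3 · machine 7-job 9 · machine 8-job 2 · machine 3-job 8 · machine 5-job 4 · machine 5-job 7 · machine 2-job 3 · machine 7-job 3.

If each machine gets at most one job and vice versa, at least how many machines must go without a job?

2

For example, pair machine 1-job 3, machine 2-job 2, machine 3-job 8, machine 4-job 9, machine 5-job 5, machine 8-job 6.
The set {machine 1, machine 2, machine 3, machine 4, machine 6, machine 7} has only 4 neighbours ({job 2, job 3, job 8, job 9}), so by Hall's theorem at most 6 of the 8 machines can be matched.
That matches 6 of the 8, leaving 2 unmatched; no matching can do better.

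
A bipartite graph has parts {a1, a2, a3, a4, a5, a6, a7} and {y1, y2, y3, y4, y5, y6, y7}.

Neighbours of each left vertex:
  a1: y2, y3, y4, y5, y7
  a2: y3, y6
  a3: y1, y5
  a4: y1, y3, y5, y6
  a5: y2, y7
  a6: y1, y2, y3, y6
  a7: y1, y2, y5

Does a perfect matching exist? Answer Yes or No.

For example, pair a1→y4, a2→y6, a3→y5, a4→y3, a5→y7, a6→y2, a7→y1.
All 7 left vertices are covered.

Yes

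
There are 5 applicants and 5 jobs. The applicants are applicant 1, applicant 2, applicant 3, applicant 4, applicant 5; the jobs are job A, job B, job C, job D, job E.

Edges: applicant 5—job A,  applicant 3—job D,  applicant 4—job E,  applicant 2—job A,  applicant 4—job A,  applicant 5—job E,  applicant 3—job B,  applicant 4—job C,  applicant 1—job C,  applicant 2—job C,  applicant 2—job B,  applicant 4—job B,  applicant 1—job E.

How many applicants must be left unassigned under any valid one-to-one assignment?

0

One maximum matching: applicant 1–job C, applicant 2–job B, applicant 3–job D, applicant 4–job E, applicant 5–job A.
All 5 applicants are matched, so no larger matching exists.
That matches 5 of the 5, leaving 0 unmatched; no matching can do better.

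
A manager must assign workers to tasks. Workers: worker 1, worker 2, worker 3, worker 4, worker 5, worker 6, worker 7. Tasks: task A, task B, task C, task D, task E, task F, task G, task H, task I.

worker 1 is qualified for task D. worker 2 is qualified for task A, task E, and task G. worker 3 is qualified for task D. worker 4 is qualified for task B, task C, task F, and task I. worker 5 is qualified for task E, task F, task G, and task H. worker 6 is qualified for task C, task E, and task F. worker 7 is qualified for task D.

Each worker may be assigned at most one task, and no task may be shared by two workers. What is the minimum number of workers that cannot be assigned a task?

2

For example, pair worker 1→task D, worker 2→task A, worker 4→task F, worker 5→task G, worker 6→task E.
The set {worker 1, worker 3, worker 7} has only 1 neighbour ({task D}), so by Hall's theorem at most 5 of the 7 workers can be matched.
That matches 5 of the 7, leaving 2 unmatched; no matching can do better.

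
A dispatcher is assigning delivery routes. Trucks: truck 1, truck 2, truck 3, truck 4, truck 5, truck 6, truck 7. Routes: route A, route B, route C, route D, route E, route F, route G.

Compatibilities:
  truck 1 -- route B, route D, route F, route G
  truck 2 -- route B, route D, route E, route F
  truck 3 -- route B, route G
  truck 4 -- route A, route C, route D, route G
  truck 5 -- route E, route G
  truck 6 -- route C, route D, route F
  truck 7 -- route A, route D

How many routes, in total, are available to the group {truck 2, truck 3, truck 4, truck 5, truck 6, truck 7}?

The union of neighbours of {truck 2, truck 3, truck 4, truck 5, truck 6, truck 7} is {route A, route B, route C, route D, route E, route F, route G}, which has 7 elements.
Since |N(S)| = 7 ≥ |S| = 6, Hall's condition holds for this subset.

7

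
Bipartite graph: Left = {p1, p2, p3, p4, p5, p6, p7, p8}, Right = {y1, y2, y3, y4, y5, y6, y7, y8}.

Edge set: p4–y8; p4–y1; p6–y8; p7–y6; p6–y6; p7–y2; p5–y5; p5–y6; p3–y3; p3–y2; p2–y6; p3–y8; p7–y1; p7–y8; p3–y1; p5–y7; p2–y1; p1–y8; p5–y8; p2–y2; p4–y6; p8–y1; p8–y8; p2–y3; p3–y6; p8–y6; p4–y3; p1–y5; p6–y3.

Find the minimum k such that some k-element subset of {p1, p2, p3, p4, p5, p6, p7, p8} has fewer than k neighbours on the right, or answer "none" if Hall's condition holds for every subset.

Take S = {p2, p3, p4, p6, p7, p8}. Its neighbourhood is {y1, y2, y3, y6, y8}, so |N(S)| = 5 < |S| = 6.
Every subset of size less than 6 has at least as many neighbours as members, so 6 is the minimum.

6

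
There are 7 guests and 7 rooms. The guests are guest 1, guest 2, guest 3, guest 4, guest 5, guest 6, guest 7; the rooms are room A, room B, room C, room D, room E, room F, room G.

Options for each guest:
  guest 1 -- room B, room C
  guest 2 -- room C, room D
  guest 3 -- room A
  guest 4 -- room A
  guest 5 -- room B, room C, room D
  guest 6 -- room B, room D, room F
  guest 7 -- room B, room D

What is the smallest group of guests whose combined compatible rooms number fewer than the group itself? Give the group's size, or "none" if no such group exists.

2

Take S = {guest 3, guest 4}. Its neighbourhood is {room A}, so |N(S)| = 1 < |S| = 2.
No single vertex violates Hall's condition since each has at least one neighbour, so 2 is the minimum.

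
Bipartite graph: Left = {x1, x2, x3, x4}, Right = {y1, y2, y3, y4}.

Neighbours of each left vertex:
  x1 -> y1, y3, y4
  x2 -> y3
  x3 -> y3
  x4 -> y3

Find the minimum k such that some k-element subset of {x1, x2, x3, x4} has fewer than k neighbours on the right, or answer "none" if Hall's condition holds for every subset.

2

Take S = {x2, x3}. Its neighbourhood is {y3}, so |N(S)| = 1 < |S| = 2.
No single vertex violates Hall's condition since each has at least one neighbour, so 2 is the minimum.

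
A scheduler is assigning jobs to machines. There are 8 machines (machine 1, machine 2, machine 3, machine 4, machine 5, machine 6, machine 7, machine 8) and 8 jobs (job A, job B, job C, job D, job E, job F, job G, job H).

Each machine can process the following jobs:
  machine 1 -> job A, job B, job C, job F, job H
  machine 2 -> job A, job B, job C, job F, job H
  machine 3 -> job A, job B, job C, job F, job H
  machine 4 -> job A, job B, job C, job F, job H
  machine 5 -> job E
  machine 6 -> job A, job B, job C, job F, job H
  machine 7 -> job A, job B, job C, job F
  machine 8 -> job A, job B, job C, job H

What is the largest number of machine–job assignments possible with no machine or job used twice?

For example, pair machine 1→job A, machine 2→job C, machine 3→job B, machine 4→job H, machine 5→job E, machine 6→job F.
The set {machine 1, machine 2, machine 3, machine 4, machine 6, machine 7, machine 8} has only 5 neighbours ({job A, job B, job C, job F, job H}), so by Hall's theorem at most 6 of the 8 machines can be matched.

6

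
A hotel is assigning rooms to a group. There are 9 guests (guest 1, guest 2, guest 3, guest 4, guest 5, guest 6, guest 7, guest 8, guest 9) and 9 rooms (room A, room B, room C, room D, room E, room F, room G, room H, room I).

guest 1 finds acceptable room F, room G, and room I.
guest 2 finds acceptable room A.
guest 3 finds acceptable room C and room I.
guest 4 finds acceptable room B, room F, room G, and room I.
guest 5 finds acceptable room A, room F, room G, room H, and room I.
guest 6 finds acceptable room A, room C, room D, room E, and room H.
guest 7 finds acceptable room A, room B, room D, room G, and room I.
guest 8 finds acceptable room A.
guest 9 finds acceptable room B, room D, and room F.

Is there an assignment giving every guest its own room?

The set {guest 2, guest 8} has only 1 neighbour ({room A}), so by Hall's theorem at most 8 of the 9 guests can be matched.
Hence no matching covers every guest.

No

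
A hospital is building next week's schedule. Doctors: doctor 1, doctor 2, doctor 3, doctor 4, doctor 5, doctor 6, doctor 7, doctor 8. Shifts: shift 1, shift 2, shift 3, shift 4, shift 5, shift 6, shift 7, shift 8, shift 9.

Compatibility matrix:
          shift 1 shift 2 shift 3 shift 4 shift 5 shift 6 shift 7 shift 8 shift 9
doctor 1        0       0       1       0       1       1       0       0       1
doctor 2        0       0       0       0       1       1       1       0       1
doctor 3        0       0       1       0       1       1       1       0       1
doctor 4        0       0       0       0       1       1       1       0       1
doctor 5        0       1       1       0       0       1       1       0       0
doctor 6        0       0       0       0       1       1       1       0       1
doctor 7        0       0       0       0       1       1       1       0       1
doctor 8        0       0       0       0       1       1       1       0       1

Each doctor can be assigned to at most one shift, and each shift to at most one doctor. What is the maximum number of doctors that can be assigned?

For example, pair doctor 1→shift 3, doctor 2→shift 9, doctor 3→shift 7, doctor 4→shift 5, doctor 5→shift 2, doctor 6→shift 6.
The set {doctor 1, doctor 2, doctor 3, doctor 4, doctor 6, doctor 7, doctor 8} has only 5 neighbours ({shift 3, shift 5, shift 6, shift 7, shift 9}), so by Hall's theorem at most 6 of the 8 doctors can be matched.

6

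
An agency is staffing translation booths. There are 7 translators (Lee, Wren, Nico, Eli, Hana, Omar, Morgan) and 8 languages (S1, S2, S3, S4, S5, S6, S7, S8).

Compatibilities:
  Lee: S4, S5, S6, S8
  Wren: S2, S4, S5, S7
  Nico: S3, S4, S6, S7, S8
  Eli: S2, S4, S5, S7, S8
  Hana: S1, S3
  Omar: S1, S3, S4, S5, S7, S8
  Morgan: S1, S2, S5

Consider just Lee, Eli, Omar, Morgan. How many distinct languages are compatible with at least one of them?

8

The union of neighbours of {Lee, Eli, Omar, Morgan} is {S1, S2, S3, S4, S5, S6, S7, S8}, which has 8 elements.
Since |N(S)| = 8 ≥ |S| = 4, Hall's condition holds for this subset.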